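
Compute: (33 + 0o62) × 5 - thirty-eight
Convert 0o62 (octal) → 6×8 + 2 = 50 (decimal)
Convert thirty-eight (English words) → 38 (decimal)
Expression in decimal: (33 + 50) × 5 - 38
Parentheses first: 33 + 50 = 83
Multiply: 83 × 5 = 415
Subtract: 415 - 38 = 377
377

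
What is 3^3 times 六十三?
Convert 3^3 (power) → 27 (decimal)
Convert 六十三 (Chinese numeral) → 6×10 + 3 = 63 (decimal)
Compute 27 × 63 = 1701
1701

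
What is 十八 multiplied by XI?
Convert 十八 (Chinese numeral) → 1×10 + 8 = 18 (decimal)
Convert XI (Roman numeral) → 10 + 1 = 11 (decimal)
Compute 18 × 11 = 198
198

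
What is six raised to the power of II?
Convert six (English words) → 6 (decimal)
Convert II (Roman numeral) → 1 + 1 = 2 (decimal)
Compute 6 ^ 2 = 36
36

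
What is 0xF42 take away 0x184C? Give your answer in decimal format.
Convert 0xF42 (hexadecimal) → 15×256 + 4×16 + 2 = 3906 (decimal)
Convert 0x184C (hexadecimal) → 1×4096 + 8×256 + 4×16 + 12 = 6220 (decimal)
Compute 3906 - 6220 = -2314
-2314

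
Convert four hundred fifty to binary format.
Convert four hundred fifty (English words) → 4×100 + 50 = 450 (decimal)
Convert 450 (decimal) → 450 = 256 + 128 + 64 + 2 → 0b111000010 (binary)
0b111000010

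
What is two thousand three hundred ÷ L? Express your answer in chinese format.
Convert two thousand three hundred (English words) → 2×1000 + 3×100 = 2300 (decimal)
Convert L (Roman numeral) → 50 (decimal)
Compute 2300 ÷ 50 = 46
Convert 46 (decimal) → 46 = 4×10 + 6 → 四十六 (Chinese numeral)
四十六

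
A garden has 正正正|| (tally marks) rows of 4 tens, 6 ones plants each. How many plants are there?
Convert 4 tens, 6 ones (place-value notation) → 4×10 + 6 = 46 (decimal)
Convert 正正正|| (tally marks) → 5 + 5 + 5 + 2 = 17 (decimal)
Compute 46 × 17 = 782
782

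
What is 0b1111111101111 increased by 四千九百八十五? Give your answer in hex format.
Convert 0b1111111101111 (binary) → 4096 + 2048 + 1024 + 512 + 256 + 128 + 64 + 32 + 8 + 4 + 2 + 1 = 8175 (decimal)
Convert 四千九百八十五 (Chinese numeral) → 4×1000 + 9×100 + 8×10 + 5 = 4985 (decimal)
Compute 8175 + 4985 = 13160
Convert 13160 (decimal) → 13160 = 3×4096 + 3×256 + 6×16 + 8 → 0x3368 (hexadecimal)
0x3368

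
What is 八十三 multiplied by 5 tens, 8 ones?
Convert 八十三 (Chinese numeral) → 8×10 + 3 = 83 (decimal)
Convert 5 tens, 8 ones (place-value notation) → 5×10 + 8 = 58 (decimal)
Compute 83 × 58 = 4814
4814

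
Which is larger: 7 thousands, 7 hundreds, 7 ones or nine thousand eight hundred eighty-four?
Convert 7 thousands, 7 hundreds, 7 ones (place-value notation) → 7×1000 + 7×100 + 7 = 7707 (decimal)
Convert nine thousand eight hundred eighty-four (English words) → 9×1000 + 8×100 + 84 = 9884 (decimal)
Compare 7707 vs 9884: larger = 9884
9884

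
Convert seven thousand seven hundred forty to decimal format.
Convert seven thousand seven hundred forty (English words) → 7×1000 + 7×100 + 40 = 7740 (decimal)
7740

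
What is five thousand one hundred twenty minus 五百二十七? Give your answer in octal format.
Convert five thousand one hundred twenty (English words) → 5×1000 + 1×100 + 20 = 5120 (decimal)
Convert 五百二十七 (Chinese numeral) → 5×100 + 2×10 + 7 = 527 (decimal)
Compute 5120 - 527 = 4593
Convert 4593 (decimal) → 4593 = 1×4096 + 7×64 + 6×8 + 1 → 0o10761 (octal)
0o10761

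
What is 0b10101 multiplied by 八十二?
Convert 0b10101 (binary) → 16 + 4 + 1 = 21 (decimal)
Convert 八十二 (Chinese numeral) → 8×10 + 2 = 82 (decimal)
Compute 21 × 82 = 1722
1722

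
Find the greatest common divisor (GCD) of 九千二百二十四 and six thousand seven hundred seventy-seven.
Convert 九千二百二十四 (Chinese numeral) → 9×1000 + 2×100 + 2×10 + 4 = 9224 (decimal)
Convert six thousand seven hundred seventy-seven (English words) → 6×1000 + 7×100 + 77 = 6777 (decimal)
Compute gcd(9224, 6777) = 1
1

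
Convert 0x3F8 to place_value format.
Convert 0x3F8 (hexadecimal) → 3×256 + 15×16 + 8 = 1016 (decimal)
Convert 1016 (decimal) → 1016 = 1×1000 + 1×10 + 6 → 1 thousand, 1 ten, 6 ones (place-value notation)
1 thousand, 1 ten, 6 ones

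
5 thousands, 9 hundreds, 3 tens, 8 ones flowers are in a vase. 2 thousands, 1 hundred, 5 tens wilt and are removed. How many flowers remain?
Convert 5 thousands, 9 hundreds, 3 tens, 8 ones (place-value notation) → 5×1000 + 9×100 + 3×10 + 8 = 5938 (decimal)
Convert 2 thousands, 1 hundred, 5 tens (place-value notation) → 2×1000 + 1×100 + 5×10 = 2150 (decimal)
Compute 5938 - 2150 = 3788
3788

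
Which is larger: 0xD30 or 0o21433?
Convert 0xD30 (hexadecimal) → 13×256 + 3×16 = 3376 (decimal)
Convert 0o21433 (octal) → 2×4096 + 1×512 + 4×64 + 3×8 + 3 = 8987 (decimal)
Compare 3376 vs 8987: larger = 8987
8987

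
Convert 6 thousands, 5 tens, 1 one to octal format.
Convert 6 thousands, 5 tens, 1 one (place-value notation) → 6×1000 + 5×10 + 1 = 6051 (decimal)
Convert 6051 (decimal) → 6051 = 1×4096 + 3×512 + 6×64 + 4×8 + 3 → 0o13643 (octal)
0o13643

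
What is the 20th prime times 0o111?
Convert the 20th prime (prime index) → 71 (decimal)
Convert 0o111 (octal) → 1×64 + 1×8 + 1 = 73 (decimal)
Compute 71 × 73 = 5183
5183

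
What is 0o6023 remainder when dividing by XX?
Convert 0o6023 (octal) → 6×512 + 2×8 + 3 = 3091 (decimal)
Convert XX (Roman numeral) → 10 + 10 = 20 (decimal)
Compute 3091 mod 20 = 11
11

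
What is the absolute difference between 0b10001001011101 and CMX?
Convert 0b10001001011101 (binary) → 8192 + 512 + 64 + 16 + 8 + 4 + 1 = 8797 (decimal)
Convert CMX (Roman numeral) → 900 + 10 = 910 (decimal)
Compute |8797 - 910| = 7887
7887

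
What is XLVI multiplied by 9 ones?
Convert XLVI (Roman numeral) → 40 + 5 + 1 = 46 (decimal)
Convert 9 ones (place-value notation) → 9 (decimal)
Compute 46 × 9 = 414
414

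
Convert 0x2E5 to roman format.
Convert 0x2E5 (hexadecimal) → 2×256 + 14×16 + 5 = 741 (decimal)
Convert 741 (decimal) → 741 = 500 + 100 + 100 + 40 + 1 → DCCXLI (Roman numeral)
DCCXLI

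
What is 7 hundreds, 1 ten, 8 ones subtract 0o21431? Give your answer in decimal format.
Convert 7 hundreds, 1 ten, 8 ones (place-value notation) → 7×100 + 1×10 + 8 = 718 (decimal)
Convert 0o21431 (octal) → 2×4096 + 1×512 + 4×64 + 3×8 + 1 = 8985 (decimal)
Compute 718 - 8985 = -8267
-8267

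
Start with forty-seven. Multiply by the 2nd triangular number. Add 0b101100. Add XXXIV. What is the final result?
Convert forty-seven (English words) → 47 (decimal)
Start: 47
Convert the 2nd triangular number (triangular index) → 2×3/2 = 3 (decimal)
47 × 3 = 141
Convert 0b101100 (binary) → 32 + 8 + 4 = 44 (decimal)
141 + 44 = 185
Convert XXXIV (Roman numeral) → 10 + 10 + 10 + 4 = 34 (decimal)
185 + 34 = 219
219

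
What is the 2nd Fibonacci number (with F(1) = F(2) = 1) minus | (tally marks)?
The 2nd Fibonacci number (with F(1) = F(2) = 1) = 1
Convert | (tally marks) → 1 (decimal)
Compute 1 - 1 = 0
0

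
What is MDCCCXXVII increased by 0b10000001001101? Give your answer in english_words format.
Convert MDCCCXXVII (Roman numeral) → 1000 + 500 + 100 + 100 + 100 + 10 + 10 + 5 + 1 + 1 = 1827 (decimal)
Convert 0b10000001001101 (binary) → 8192 + 64 + 8 + 4 + 1 = 8269 (decimal)
Compute 1827 + 8269 = 10096
Convert 10096 (decimal) → 10096 = 10×1000 + 96 → ten thousand ninety-six (English words)
ten thousand ninety-six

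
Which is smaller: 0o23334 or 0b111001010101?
Convert 0o23334 (octal) → 2×4096 + 3×512 + 3×64 + 3×8 + 4 = 9948 (decimal)
Convert 0b111001010101 (binary) → 2048 + 1024 + 512 + 64 + 16 + 4 + 1 = 3669 (decimal)
Compare 9948 vs 3669: smaller = 3669
3669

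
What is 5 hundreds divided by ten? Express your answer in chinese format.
Convert 5 hundreds (place-value notation) → 5×100 = 500 (decimal)
Convert ten (English words) → 10 (decimal)
Compute 500 ÷ 10 = 50
Convert 50 (decimal) → 50 = 5×10 → 五十 (Chinese numeral)
五十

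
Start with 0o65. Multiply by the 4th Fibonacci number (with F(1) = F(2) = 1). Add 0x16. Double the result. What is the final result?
Convert 0o65 (octal) → 6×8 + 5 = 53 (decimal)
Start: 53
Convert the 4th Fibonacci number (with F(1) = F(2) = 1) (Fibonacci index) → 1, 1, 2, 3 → 3 (decimal)
53 × 3 = 159
Convert 0x16 (hexadecimal) → 1×16 + 6 = 22 (decimal)
159 + 22 = 181
181 × 2 = 362
362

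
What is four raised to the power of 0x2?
Convert four (English words) → 4 (decimal)
Convert 0x2 (hexadecimal) → 2 (decimal)
Compute 4 ^ 2 = 16
16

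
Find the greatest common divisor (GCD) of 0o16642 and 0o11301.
Convert 0o16642 (octal) → 1×4096 + 6×512 + 6×64 + 4×8 + 2 = 7586 (decimal)
Convert 0o11301 (octal) → 1×4096 + 1×512 + 3×64 + 1 = 4801 (decimal)
Compute gcd(7586, 4801) = 1
1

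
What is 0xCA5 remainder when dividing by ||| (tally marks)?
Convert 0xCA5 (hexadecimal) → 12×256 + 10×16 + 5 = 3237 (decimal)
Convert ||| (tally marks) → 3 (decimal)
Compute 3237 mod 3 = 0
0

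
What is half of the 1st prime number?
The 1st prime number = 2
Compute 2 ÷ 2 = 1
1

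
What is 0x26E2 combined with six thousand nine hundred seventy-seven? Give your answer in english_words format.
Convert 0x26E2 (hexadecimal) → 2×4096 + 6×256 + 14×16 + 2 = 9954 (decimal)
Convert six thousand nine hundred seventy-seven (English words) → 6×1000 + 9×100 + 77 = 6977 (decimal)
Compute 9954 + 6977 = 16931
Convert 16931 (decimal) → 16931 = 16×1000 + 9×100 + 31 → sixteen thousand nine hundred thirty-one (English words)
sixteen thousand nine hundred thirty-one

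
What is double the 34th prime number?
The 34th prime number = 139
Compute 139 × 2 = 278
278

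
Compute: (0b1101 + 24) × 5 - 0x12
Convert 0b1101 (binary) → 8 + 4 + 1 = 13 (decimal)
Convert 0x12 (hexadecimal) → 1×16 + 2 = 18 (decimal)
Expression in decimal: (13 + 24) × 5 - 18
Parentheses first: 13 + 24 = 37
Multiply: 37 × 5 = 185
Subtract: 185 - 18 = 167
167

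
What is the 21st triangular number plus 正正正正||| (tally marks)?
The 21st triangular number = 21×22/2 = 231
Convert 正正正正||| (tally marks) → 5 + 5 + 5 + 5 + 3 = 23 (decimal)
Compute 231 + 23 = 254
254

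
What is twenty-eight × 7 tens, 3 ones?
Convert twenty-eight (English words) → 28 (decimal)
Convert 7 tens, 3 ones (place-value notation) → 7×10 + 3 = 73 (decimal)
Compute 28 × 73 = 2044
2044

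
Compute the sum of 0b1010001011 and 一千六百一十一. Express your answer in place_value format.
Convert 0b1010001011 (binary) → 512 + 128 + 8 + 2 + 1 = 651 (decimal)
Convert 一千六百一十一 (Chinese numeral) → 1×1000 + 6×100 + 1×10 + 1 = 1611 (decimal)
Compute 651 + 1611 = 2262
Convert 2262 (decimal) → 2262 = 2×1000 + 2×100 + 6×10 + 2 → 2 thousands, 2 hundreds, 6 tens, 2 ones (place-value notation)
2 thousands, 2 hundreds, 6 tens, 2 ones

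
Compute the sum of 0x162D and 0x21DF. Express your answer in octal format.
Convert 0x162D (hexadecimal) → 1×4096 + 6×256 + 2×16 + 13 = 5677 (decimal)
Convert 0x21DF (hexadecimal) → 2×4096 + 1×256 + 13×16 + 15 = 8671 (decimal)
Compute 5677 + 8671 = 14348
Convert 14348 (decimal) → 14348 = 3×4096 + 4×512 + 1×8 + 4 → 0o34014 (octal)
0o34014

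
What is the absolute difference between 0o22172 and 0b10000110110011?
Convert 0o22172 (octal) → 2×4096 + 2×512 + 1×64 + 7×8 + 2 = 9338 (decimal)
Convert 0b10000110110011 (binary) → 8192 + 256 + 128 + 32 + 16 + 2 + 1 = 8627 (decimal)
Compute |9338 - 8627| = 711
711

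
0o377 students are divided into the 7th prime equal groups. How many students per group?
Convert 0o377 (octal) → 3×64 + 7×8 + 7 = 255 (decimal)
Convert the 7th prime (prime index) → 17 (decimal)
Compute 255 ÷ 17 = 15
15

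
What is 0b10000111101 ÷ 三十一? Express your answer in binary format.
Convert 0b10000111101 (binary) → 1024 + 32 + 16 + 8 + 4 + 1 = 1085 (decimal)
Convert 三十一 (Chinese numeral) → 3×10 + 1 = 31 (decimal)
Compute 1085 ÷ 31 = 35
Convert 35 (decimal) → 35 = 32 + 2 + 1 → 0b100011 (binary)
0b100011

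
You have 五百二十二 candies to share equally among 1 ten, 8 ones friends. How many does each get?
Convert 五百二十二 (Chinese numeral) → 5×100 + 2×10 + 2 = 522 (decimal)
Convert 1 ten, 8 ones (place-value notation) → 1×10 + 8 = 18 (decimal)
Compute 522 ÷ 18 = 29
29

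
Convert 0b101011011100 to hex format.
Convert 0b101011011100 (binary) → 2048 + 512 + 128 + 64 + 16 + 8 + 4 = 2780 (decimal)
Convert 2780 (decimal) → 2780 = 10×256 + 13×16 + 12 → 0xADC (hexadecimal)
0xADC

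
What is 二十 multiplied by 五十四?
Convert 二十 (Chinese numeral) → 2×10 = 20 (decimal)
Convert 五十四 (Chinese numeral) → 5×10 + 4 = 54 (decimal)
Compute 20 × 54 = 1080
1080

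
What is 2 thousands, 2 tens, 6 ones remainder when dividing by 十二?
Convert 2 thousands, 2 tens, 6 ones (place-value notation) → 2×1000 + 2×10 + 6 = 2026 (decimal)
Convert 十二 (Chinese numeral) → 1×10 + 2 = 12 (decimal)
Compute 2026 mod 12 = 10
10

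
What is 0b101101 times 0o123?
Convert 0b101101 (binary) → 32 + 8 + 4 + 1 = 45 (decimal)
Convert 0o123 (octal) → 1×64 + 2×8 + 3 = 83 (decimal)
Compute 45 × 83 = 3735
3735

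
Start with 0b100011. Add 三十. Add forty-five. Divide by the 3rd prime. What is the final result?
Convert 0b100011 (binary) → 32 + 2 + 1 = 35 (decimal)
Start: 35
Convert 三十 (Chinese numeral) → 3×10 = 30 (decimal)
35 + 30 = 65
Convert forty-five (English words) → 45 (decimal)
65 + 45 = 110
Convert the 3rd prime (prime index) → 5 (decimal)
110 ÷ 5 = 22
22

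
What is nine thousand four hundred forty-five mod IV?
Convert nine thousand four hundred forty-five (English words) → 9×1000 + 4×100 + 45 = 9445 (decimal)
Convert IV (Roman numeral) → 4 (decimal)
Compute 9445 mod 4 = 1
1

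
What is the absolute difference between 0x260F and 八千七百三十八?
Convert 0x260F (hexadecimal) → 2×4096 + 6×256 + 15 = 9743 (decimal)
Convert 八千七百三十八 (Chinese numeral) → 8×1000 + 7×100 + 3×10 + 8 = 8738 (decimal)
Compute |9743 - 8738| = 1005
1005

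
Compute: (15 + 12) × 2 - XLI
Convert XLI (Roman numeral) → 40 + 1 = 41 (decimal)
Expression in decimal: (15 + 12) × 2 - 41
Parentheses first: 15 + 12 = 27
Multiply: 27 × 2 = 54
Subtract: 54 - 41 = 13
13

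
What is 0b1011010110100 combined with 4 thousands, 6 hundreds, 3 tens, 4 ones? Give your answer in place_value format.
Convert 0b1011010110100 (binary) → 4096 + 1024 + 512 + 128 + 32 + 16 + 4 = 5812 (decimal)
Convert 4 thousands, 6 hundreds, 3 tens, 4 ones (place-value notation) → 4×1000 + 6×100 + 3×10 + 4 = 4634 (decimal)
Compute 5812 + 4634 = 10446
Convert 10446 (decimal) → 10446 = 10×1000 + 4×100 + 4×10 + 6 → 10 thousands, 4 hundreds, 4 tens, 6 ones (place-value notation)
10 thousands, 4 hundreds, 4 tens, 6 ones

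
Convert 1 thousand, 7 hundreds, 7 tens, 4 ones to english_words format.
Convert 1 thousand, 7 hundreds, 7 tens, 4 ones (place-value notation) → 1×1000 + 7×100 + 7×10 + 4 = 1774 (decimal)
Convert 1774 (decimal) → 1774 = 1×1000 + 7×100 + 74 → one thousand seven hundred seventy-four (English words)
one thousand seven hundred seventy-four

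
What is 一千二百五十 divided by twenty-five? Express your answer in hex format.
Convert 一千二百五十 (Chinese numeral) → 1×1000 + 2×100 + 5×10 = 1250 (decimal)
Convert twenty-five (English words) → 25 (decimal)
Compute 1250 ÷ 25 = 50
Convert 50 (decimal) → 50 = 3×16 + 2 → 0x32 (hexadecimal)
0x32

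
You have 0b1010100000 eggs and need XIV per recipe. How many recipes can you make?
Convert 0b1010100000 (binary) → 512 + 128 + 32 = 672 (decimal)
Convert XIV (Roman numeral) → 10 + 4 = 14 (decimal)
Compute 672 ÷ 14 = 48
48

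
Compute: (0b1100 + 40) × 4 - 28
Convert 0b1100 (binary) → 8 + 4 = 12 (decimal)
Expression in decimal: (12 + 40) × 4 - 28
Parentheses first: 12 + 40 = 52
Multiply: 52 × 4 = 208
Subtract: 208 - 28 = 180
180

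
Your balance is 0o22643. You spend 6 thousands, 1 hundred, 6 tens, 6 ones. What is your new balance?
Convert 0o22643 (octal) → 2×4096 + 2×512 + 6×64 + 4×8 + 3 = 9635 (decimal)
Convert 6 thousands, 1 hundred, 6 tens, 6 ones (place-value notation) → 6×1000 + 1×100 + 6×10 + 6 = 6166 (decimal)
Compute 9635 - 6166 = 3469
3469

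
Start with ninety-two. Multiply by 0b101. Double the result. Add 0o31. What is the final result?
Convert ninety-two (English words) → 92 (decimal)
Start: 92
Convert 0b101 (binary) → 4 + 1 = 5 (decimal)
92 × 5 = 460
460 × 2 = 920
Convert 0o31 (octal) → 3×8 + 1 = 25 (decimal)
920 + 25 = 945
945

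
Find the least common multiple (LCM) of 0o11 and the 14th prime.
Convert 0o11 (octal) → 1×8 + 1 = 9 (decimal)
Convert the 14th prime (prime index) → 43 (decimal)
Compute lcm(9, 43) = 387
387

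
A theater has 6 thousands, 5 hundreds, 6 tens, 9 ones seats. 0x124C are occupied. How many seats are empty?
Convert 6 thousands, 5 hundreds, 6 tens, 9 ones (place-value notation) → 6×1000 + 5×100 + 6×10 + 9 = 6569 (decimal)
Convert 0x124C (hexadecimal) → 1×4096 + 2×256 + 4×16 + 12 = 4684 (decimal)
Compute 6569 - 4684 = 1885
1885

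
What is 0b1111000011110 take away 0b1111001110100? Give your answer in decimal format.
Convert 0b1111000011110 (binary) → 4096 + 2048 + 1024 + 512 + 16 + 8 + 4 + 2 = 7710 (decimal)
Convert 0b1111001110100 (binary) → 4096 + 2048 + 1024 + 512 + 64 + 32 + 16 + 4 = 7796 (decimal)
Compute 7710 - 7796 = -86
-86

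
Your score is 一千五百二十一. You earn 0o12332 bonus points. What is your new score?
Convert 一千五百二十一 (Chinese numeral) → 1×1000 + 5×100 + 2×10 + 1 = 1521 (decimal)
Convert 0o12332 (octal) → 1×4096 + 2×512 + 3×64 + 3×8 + 2 = 5338 (decimal)
Compute 1521 + 5338 = 6859
6859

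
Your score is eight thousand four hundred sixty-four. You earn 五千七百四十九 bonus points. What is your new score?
Convert eight thousand four hundred sixty-four (English words) → 8×1000 + 4×100 + 64 = 8464 (decimal)
Convert 五千七百四十九 (Chinese numeral) → 5×1000 + 7×100 + 4×10 + 9 = 5749 (decimal)
Compute 8464 + 5749 = 14213
14213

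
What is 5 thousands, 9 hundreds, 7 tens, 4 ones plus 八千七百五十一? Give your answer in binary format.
Convert 5 thousands, 9 hundreds, 7 tens, 4 ones (place-value notation) → 5×1000 + 9×100 + 7×10 + 4 = 5974 (decimal)
Convert 八千七百五十一 (Chinese numeral) → 8×1000 + 7×100 + 5×10 + 1 = 8751 (decimal)
Compute 5974 + 8751 = 14725
Convert 14725 (decimal) → 14725 = 8192 + 4096 + 2048 + 256 + 128 + 4 + 1 → 0b11100110000101 (binary)
0b11100110000101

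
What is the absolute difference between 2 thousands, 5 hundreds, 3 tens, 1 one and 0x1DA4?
Convert 2 thousands, 5 hundreds, 3 tens, 1 one (place-value notation) → 2×1000 + 5×100 + 3×10 + 1 = 2531 (decimal)
Convert 0x1DA4 (hexadecimal) → 1×4096 + 13×256 + 10×16 + 4 = 7588 (decimal)
Compute |2531 - 7588| = 5057
5057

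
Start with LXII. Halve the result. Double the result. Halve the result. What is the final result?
Convert LXII (Roman numeral) → 50 + 10 + 1 + 1 = 62 (decimal)
Start: 62
62 ÷ 2 = 31
31 × 2 = 62
62 ÷ 2 = 31
31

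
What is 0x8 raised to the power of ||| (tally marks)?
Convert 0x8 (hexadecimal) → 8 (decimal)
Convert ||| (tally marks) → 3 (decimal)
Compute 8 ^ 3 = 512
512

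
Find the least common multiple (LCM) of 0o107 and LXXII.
Convert 0o107 (octal) → 1×64 + 7 = 71 (decimal)
Convert LXXII (Roman numeral) → 50 + 10 + 10 + 1 + 1 = 72 (decimal)
Compute lcm(71, 72) = 5112
5112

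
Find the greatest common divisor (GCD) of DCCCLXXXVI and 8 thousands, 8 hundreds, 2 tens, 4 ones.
Convert DCCCLXXXVI (Roman numeral) → 500 + 100 + 100 + 100 + 50 + 10 + 10 + 10 + 5 + 1 = 886 (decimal)
Convert 8 thousands, 8 hundreds, 2 tens, 4 ones (place-value notation) → 8×1000 + 8×100 + 2×10 + 4 = 8824 (decimal)
Compute gcd(886, 8824) = 2
2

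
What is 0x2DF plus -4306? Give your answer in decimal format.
Convert 0x2DF (hexadecimal) → 2×256 + 13×16 + 15 = 735 (decimal)
Compute 735 + -4306 = -3571
-3571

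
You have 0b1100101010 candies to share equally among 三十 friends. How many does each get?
Convert 0b1100101010 (binary) → 512 + 256 + 32 + 8 + 2 = 810 (decimal)
Convert 三十 (Chinese numeral) → 3×10 = 30 (decimal)
Compute 810 ÷ 30 = 27
27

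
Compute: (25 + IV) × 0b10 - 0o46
Convert IV (Roman numeral) → 4 (decimal)
Convert 0b10 (binary) → 2 (decimal)
Convert 0o46 (octal) → 4×8 + 6 = 38 (decimal)
Expression in decimal: (25 + 4) × 2 - 38
Parentheses first: 25 + 4 = 29
Multiply: 29 × 2 = 58
Subtract: 58 - 38 = 20
20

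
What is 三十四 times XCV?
Convert 三十四 (Chinese numeral) → 3×10 + 4 = 34 (decimal)
Convert XCV (Roman numeral) → 90 + 5 = 95 (decimal)
Compute 34 × 95 = 3230
3230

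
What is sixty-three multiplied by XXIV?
Convert sixty-three (English words) → 63 (decimal)
Convert XXIV (Roman numeral) → 10 + 10 + 4 = 24 (decimal)
Compute 63 × 24 = 1512
1512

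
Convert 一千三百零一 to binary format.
Convert 一千三百零一 (Chinese numeral) → 1×1000 + 3×100 + 1 = 1301 (decimal)
Convert 1301 (decimal) → 1301 = 1024 + 256 + 16 + 4 + 1 → 0b10100010101 (binary)
0b10100010101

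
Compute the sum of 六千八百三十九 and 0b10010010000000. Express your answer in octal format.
Convert 六千八百三十九 (Chinese numeral) → 6×1000 + 8×100 + 3×10 + 9 = 6839 (decimal)
Convert 0b10010010000000 (binary) → 8192 + 1024 + 128 = 9344 (decimal)
Compute 6839 + 9344 = 16183
Convert 16183 (decimal) → 16183 = 3×4096 + 7×512 + 4×64 + 6×8 + 7 → 0o37467 (octal)
0o37467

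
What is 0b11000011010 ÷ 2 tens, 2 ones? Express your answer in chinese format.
Convert 0b11000011010 (binary) → 1024 + 512 + 16 + 8 + 2 = 1562 (decimal)
Convert 2 tens, 2 ones (place-value notation) → 2×10 + 2 = 22 (decimal)
Compute 1562 ÷ 22 = 71
Convert 71 (decimal) → 71 = 7×10 + 1 → 七十一 (Chinese numeral)
七十一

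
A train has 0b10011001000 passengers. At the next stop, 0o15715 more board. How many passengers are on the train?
Convert 0b10011001000 (binary) → 1024 + 128 + 64 + 8 = 1224 (decimal)
Convert 0o15715 (octal) → 1×4096 + 5×512 + 7×64 + 1×8 + 5 = 7117 (decimal)
Compute 1224 + 7117 = 8341
8341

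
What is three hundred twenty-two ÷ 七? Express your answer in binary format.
Convert three hundred twenty-two (English words) → 3×100 + 22 = 322 (decimal)
Convert 七 (Chinese numeral) → 7 (decimal)
Compute 322 ÷ 7 = 46
Convert 46 (decimal) → 46 = 32 + 8 + 4 + 2 → 0b101110 (binary)
0b101110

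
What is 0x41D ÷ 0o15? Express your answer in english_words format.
Convert 0x41D (hexadecimal) → 4×256 + 1×16 + 13 = 1053 (decimal)
Convert 0o15 (octal) → 1×8 + 5 = 13 (decimal)
Compute 1053 ÷ 13 = 81
Convert 81 (decimal) → eighty-one (English words)
eighty-one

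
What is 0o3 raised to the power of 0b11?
Convert 0o3 (octal) → 3 (decimal)
Convert 0b11 (binary) → 2 + 1 = 3 (decimal)
Compute 3 ^ 3 = 27
27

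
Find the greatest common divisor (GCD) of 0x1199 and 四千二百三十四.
Convert 0x1199 (hexadecimal) → 1×4096 + 1×256 + 9×16 + 9 = 4505 (decimal)
Convert 四千二百三十四 (Chinese numeral) → 4×1000 + 2×100 + 3×10 + 4 = 4234 (decimal)
Compute gcd(4505, 4234) = 1
1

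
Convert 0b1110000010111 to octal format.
Convert 0b1110000010111 (binary) → 4096 + 2048 + 1024 + 16 + 4 + 2 + 1 = 7191 (decimal)
Convert 7191 (decimal) → 7191 = 1×4096 + 6×512 + 2×8 + 7 → 0o16027 (octal)
0o16027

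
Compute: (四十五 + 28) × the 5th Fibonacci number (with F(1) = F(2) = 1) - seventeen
Convert 四十五 (Chinese numeral) → 4×10 + 5 = 45 (decimal)
Convert the 5th Fibonacci number (with F(1) = F(2) = 1) (Fibonacci index) → 1, 1, 2, 3, 5 → 5 (decimal)
Convert seventeen (English words) → 17 (decimal)
Expression in decimal: (45 + 28) × 5 - 17
Parentheses first: 45 + 28 = 73
Multiply: 73 × 5 = 365
Subtract: 365 - 17 = 348
348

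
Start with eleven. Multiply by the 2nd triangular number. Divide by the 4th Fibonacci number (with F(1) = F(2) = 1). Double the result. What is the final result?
Convert eleven (English words) → 11 (decimal)
Start: 11
Convert the 2nd triangular number (triangular index) → 2×3/2 = 3 (decimal)
11 × 3 = 33
Convert the 4th Fibonacci number (with F(1) = F(2) = 1) (Fibonacci index) → 1, 1, 2, 3 → 3 (decimal)
33 ÷ 3 = 11
11 × 2 = 22
22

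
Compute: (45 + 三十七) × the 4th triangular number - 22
Convert 三十七 (Chinese numeral) → 3×10 + 7 = 37 (decimal)
Convert the 4th triangular number (triangular index) → 4×5/2 = 10 (decimal)
Expression in decimal: (45 + 37) × 10 - 22
Parentheses first: 45 + 37 = 82
Multiply: 82 × 10 = 820
Subtract: 820 - 22 = 798
798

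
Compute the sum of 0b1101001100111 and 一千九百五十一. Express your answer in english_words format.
Convert 0b1101001100111 (binary) → 4096 + 2048 + 512 + 64 + 32 + 4 + 2 + 1 = 6759 (decimal)
Convert 一千九百五十一 (Chinese numeral) → 1×1000 + 9×100 + 5×10 + 1 = 1951 (decimal)
Compute 6759 + 1951 = 8710
Convert 8710 (decimal) → 8710 = 8×1000 + 7×100 + 10 → eight thousand seven hundred ten (English words)
eight thousand seven hundred ten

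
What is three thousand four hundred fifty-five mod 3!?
Convert three thousand four hundred fifty-five (English words) → 3×1000 + 4×100 + 55 = 3455 (decimal)
Convert 3! (factorial) → 6 (decimal)
Compute 3455 mod 6 = 5
5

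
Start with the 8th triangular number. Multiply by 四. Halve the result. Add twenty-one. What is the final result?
Convert the 8th triangular number (triangular index) → 8×9/2 = 36 (decimal)
Start: 36
Convert 四 (Chinese numeral) → 4 (decimal)
36 × 4 = 144
144 ÷ 2 = 72
Convert twenty-one (English words) → 21 (decimal)
72 + 21 = 93
93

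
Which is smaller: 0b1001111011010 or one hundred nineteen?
Convert 0b1001111011010 (binary) → 4096 + 512 + 256 + 128 + 64 + 16 + 8 + 2 = 5082 (decimal)
Convert one hundred nineteen (English words) → 1×100 + 19 = 119 (decimal)
Compare 5082 vs 119: smaller = 119
119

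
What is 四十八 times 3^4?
Convert 四十八 (Chinese numeral) → 4×10 + 8 = 48 (decimal)
Convert 3^4 (power) → 81 (decimal)
Compute 48 × 81 = 3888
3888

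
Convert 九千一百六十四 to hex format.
Convert 九千一百六十四 (Chinese numeral) → 9×1000 + 1×100 + 6×10 + 4 = 9164 (decimal)
Convert 9164 (decimal) → 9164 = 2×4096 + 3×256 + 12×16 + 12 → 0x23CC (hexadecimal)
0x23CC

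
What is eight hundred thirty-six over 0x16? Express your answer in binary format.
Convert eight hundred thirty-six (English words) → 8×100 + 36 = 836 (decimal)
Convert 0x16 (hexadecimal) → 1×16 + 6 = 22 (decimal)
Compute 836 ÷ 22 = 38
Convert 38 (decimal) → 38 = 32 + 4 + 2 → 0b100110 (binary)
0b100110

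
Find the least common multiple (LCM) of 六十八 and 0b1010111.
Convert 六十八 (Chinese numeral) → 6×10 + 8 = 68 (decimal)
Convert 0b1010111 (binary) → 64 + 16 + 4 + 2 + 1 = 87 (decimal)
Compute lcm(68, 87) = 5916
5916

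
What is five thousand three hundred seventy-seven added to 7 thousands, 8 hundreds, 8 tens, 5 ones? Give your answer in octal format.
Convert five thousand three hundred seventy-seven (English words) → 5×1000 + 3×100 + 77 = 5377 (decimal)
Convert 7 thousands, 8 hundreds, 8 tens, 5 ones (place-value notation) → 7×1000 + 8×100 + 8×10 + 5 = 7885 (decimal)
Compute 5377 + 7885 = 13262
Convert 13262 (decimal) → 13262 = 3×4096 + 1×512 + 7×64 + 1×8 + 6 → 0o31716 (octal)
0o31716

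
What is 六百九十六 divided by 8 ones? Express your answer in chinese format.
Convert 六百九十六 (Chinese numeral) → 6×100 + 9×10 + 6 = 696 (decimal)
Convert 8 ones (place-value notation) → 8 (decimal)
Compute 696 ÷ 8 = 87
Convert 87 (decimal) → 87 = 8×10 + 7 → 八十七 (Chinese numeral)
八十七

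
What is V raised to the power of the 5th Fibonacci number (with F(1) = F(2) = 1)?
Convert V (Roman numeral) → 5 (decimal)
Convert the 5th Fibonacci number (with F(1) = F(2) = 1) (Fibonacci index) → 1, 1, 2, 3, 5 → 5 (decimal)
Compute 5 ^ 5 = 3125
3125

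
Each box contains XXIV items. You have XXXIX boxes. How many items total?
Convert XXIV (Roman numeral) → 10 + 10 + 4 = 24 (decimal)
Convert XXXIX (Roman numeral) → 10 + 10 + 10 + 9 = 39 (decimal)
Compute 24 × 39 = 936
936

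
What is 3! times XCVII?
Convert 3! (factorial) → 6 (decimal)
Convert XCVII (Roman numeral) → 90 + 5 + 1 + 1 = 97 (decimal)
Compute 6 × 97 = 582
582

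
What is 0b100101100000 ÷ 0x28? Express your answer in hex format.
Convert 0b100101100000 (binary) → 2048 + 256 + 64 + 32 = 2400 (decimal)
Convert 0x28 (hexadecimal) → 2×16 + 8 = 40 (decimal)
Compute 2400 ÷ 40 = 60
Convert 60 (decimal) → 60 = 3×16 + 12 → 0x3C (hexadecimal)
0x3C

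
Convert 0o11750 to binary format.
Convert 0o11750 (octal) → 1×4096 + 1×512 + 7×64 + 5×8 = 5096 (decimal)
Convert 5096 (decimal) → 5096 = 4096 + 512 + 256 + 128 + 64 + 32 + 8 → 0b1001111101000 (binary)
0b1001111101000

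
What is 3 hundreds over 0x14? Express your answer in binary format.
Convert 3 hundreds (place-value notation) → 3×100 = 300 (decimal)
Convert 0x14 (hexadecimal) → 1×16 + 4 = 20 (decimal)
Compute 300 ÷ 20 = 15
Convert 15 (decimal) → 15 = 8 + 4 + 2 + 1 → 0b1111 (binary)
0b1111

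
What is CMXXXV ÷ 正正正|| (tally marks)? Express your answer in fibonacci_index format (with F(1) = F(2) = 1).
Convert CMXXXV (Roman numeral) → 900 + 10 + 10 + 10 + 5 = 935 (decimal)
Convert 正正正|| (tally marks) → 5 + 5 + 5 + 2 = 17 (decimal)
Compute 935 ÷ 17 = 55
Convert 55 (decimal) → 1, 1, 2, 3, 5, 8, 13, 21, 34, 55 → the 10th Fibonacci number (Fibonacci index)
the 10th Fibonacci number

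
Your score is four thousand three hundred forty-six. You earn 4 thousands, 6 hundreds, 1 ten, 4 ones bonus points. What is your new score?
Convert four thousand three hundred forty-six (English words) → 4×1000 + 3×100 + 46 = 4346 (decimal)
Convert 4 thousands, 6 hundreds, 1 ten, 4 ones (place-value notation) → 4×1000 + 6×100 + 1×10 + 4 = 4614 (decimal)
Compute 4346 + 4614 = 8960
8960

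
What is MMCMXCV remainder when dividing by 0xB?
Convert MMCMXCV (Roman numeral) → 1000 + 1000 + 900 + 90 + 5 = 2995 (decimal)
Convert 0xB (hexadecimal) → 11 (decimal)
Compute 2995 mod 11 = 3
3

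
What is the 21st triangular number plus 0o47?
The 21st triangular number = 21×22/2 = 231
Convert 0o47 (octal) → 4×8 + 7 = 39 (decimal)
Compute 231 + 39 = 270
270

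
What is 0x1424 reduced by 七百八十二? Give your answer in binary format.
Convert 0x1424 (hexadecimal) → 1×4096 + 4×256 + 2×16 + 4 = 5156 (decimal)
Convert 七百八十二 (Chinese numeral) → 7×100 + 8×10 + 2 = 782 (decimal)
Compute 5156 - 782 = 4374
Convert 4374 (decimal) → 4374 = 4096 + 256 + 16 + 4 + 2 → 0b1000100010110 (binary)
0b1000100010110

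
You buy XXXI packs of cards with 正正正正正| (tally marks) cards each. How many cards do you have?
Convert 正正正正正| (tally marks) → 5 + 5 + 5 + 5 + 5 + 1 = 26 (decimal)
Convert XXXI (Roman numeral) → 10 + 10 + 10 + 1 = 31 (decimal)
Compute 26 × 31 = 806
806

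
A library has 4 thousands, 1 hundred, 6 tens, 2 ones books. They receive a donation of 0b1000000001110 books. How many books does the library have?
Convert 4 thousands, 1 hundred, 6 tens, 2 ones (place-value notation) → 4×1000 + 1×100 + 6×10 + 2 = 4162 (decimal)
Convert 0b1000000001110 (binary) → 4096 + 8 + 4 + 2 = 4110 (decimal)
Compute 4162 + 4110 = 8272
8272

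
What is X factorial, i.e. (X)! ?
Convert X (Roman numeral) → 10 (decimal)
Compute 10! = 3628800
3628800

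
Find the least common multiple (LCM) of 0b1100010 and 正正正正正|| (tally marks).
Convert 0b1100010 (binary) → 64 + 32 + 2 = 98 (decimal)
Convert 正正正正正|| (tally marks) → 5 + 5 + 5 + 5 + 5 + 2 = 27 (decimal)
Compute lcm(98, 27) = 2646
2646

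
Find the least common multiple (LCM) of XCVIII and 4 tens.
Convert XCVIII (Roman numeral) → 90 + 5 + 1 + 1 + 1 = 98 (decimal)
Convert 4 tens (place-value notation) → 4×10 = 40 (decimal)
Compute lcm(98, 40) = 1960
1960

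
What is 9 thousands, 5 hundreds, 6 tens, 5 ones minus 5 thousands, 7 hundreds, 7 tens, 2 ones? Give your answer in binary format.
Convert 9 thousands, 5 hundreds, 6 tens, 5 ones (place-value notation) → 9×1000 + 5×100 + 6×10 + 5 = 9565 (decimal)
Convert 5 thousands, 7 hundreds, 7 tens, 2 ones (place-value notation) → 5×1000 + 7×100 + 7×10 + 2 = 5772 (decimal)
Compute 9565 - 5772 = 3793
Convert 3793 (decimal) → 3793 = 2048 + 1024 + 512 + 128 + 64 + 16 + 1 → 0b111011010001 (binary)
0b111011010001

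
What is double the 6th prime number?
The 6th prime number = 13
Compute 13 × 2 = 26
26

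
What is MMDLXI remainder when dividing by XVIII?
Convert MMDLXI (Roman numeral) → 1000 + 1000 + 500 + 50 + 10 + 1 = 2561 (decimal)
Convert XVIII (Roman numeral) → 10 + 5 + 1 + 1 + 1 = 18 (decimal)
Compute 2561 mod 18 = 5
5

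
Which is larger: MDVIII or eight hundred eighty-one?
Convert MDVIII (Roman numeral) → 1000 + 500 + 5 + 1 + 1 + 1 = 1508 (decimal)
Convert eight hundred eighty-one (English words) → 8×100 + 81 = 881 (decimal)
Compare 1508 vs 881: larger = 1508
1508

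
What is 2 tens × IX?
Convert 2 tens (place-value notation) → 2×10 = 20 (decimal)
Convert IX (Roman numeral) → 9 (decimal)
Compute 20 × 9 = 180
180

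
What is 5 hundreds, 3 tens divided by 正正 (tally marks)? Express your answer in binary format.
Convert 5 hundreds, 3 tens (place-value notation) → 5×100 + 3×10 = 530 (decimal)
Convert 正正 (tally marks) → 5 + 5 = 10 (decimal)
Compute 530 ÷ 10 = 53
Convert 53 (decimal) → 53 = 32 + 16 + 4 + 1 → 0b110101 (binary)
0b110101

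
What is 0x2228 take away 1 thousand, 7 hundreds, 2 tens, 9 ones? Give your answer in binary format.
Convert 0x2228 (hexadecimal) → 2×4096 + 2×256 + 2×16 + 8 = 8744 (decimal)
Convert 1 thousand, 7 hundreds, 2 tens, 9 ones (place-value notation) → 1×1000 + 7×100 + 2×10 + 9 = 1729 (decimal)
Compute 8744 - 1729 = 7015
Convert 7015 (decimal) → 7015 = 4096 + 2048 + 512 + 256 + 64 + 32 + 4 + 2 + 1 → 0b1101101100111 (binary)
0b1101101100111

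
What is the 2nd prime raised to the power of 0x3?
Convert the 2nd prime (prime index) → 3 (decimal)
Convert 0x3 (hexadecimal) → 3 (decimal)
Compute 3 ^ 3 = 27
27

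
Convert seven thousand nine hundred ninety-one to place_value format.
Convert seven thousand nine hundred ninety-one (English words) → 7×1000 + 9×100 + 91 = 7991 (decimal)
Convert 7991 (decimal) → 7991 = 7×1000 + 9×100 + 9×10 + 1 → 7 thousands, 9 hundreds, 9 tens, 1 one (place-value notation)
7 thousands, 9 hundreds, 9 tens, 1 one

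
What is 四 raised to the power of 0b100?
Convert 四 (Chinese numeral) → 4 (decimal)
Convert 0b100 (binary) → 4 (decimal)
Compute 4 ^ 4 = 256
256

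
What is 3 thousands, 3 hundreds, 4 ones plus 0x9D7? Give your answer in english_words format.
Convert 3 thousands, 3 hundreds, 4 ones (place-value notation) → 3×1000 + 3×100 + 4 = 3304 (decimal)
Convert 0x9D7 (hexadecimal) → 9×256 + 13×16 + 7 = 2519 (decimal)
Compute 3304 + 2519 = 5823
Convert 5823 (decimal) → 5823 = 5×1000 + 8×100 + 23 → five thousand eight hundred twenty-three (English words)
five thousand eight hundred twenty-three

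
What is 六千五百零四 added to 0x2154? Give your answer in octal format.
Convert 六千五百零四 (Chinese numeral) → 6×1000 + 5×100 + 4 = 6504 (decimal)
Convert 0x2154 (hexadecimal) → 2×4096 + 1×256 + 5×16 + 4 = 8532 (decimal)
Compute 6504 + 8532 = 15036
Convert 15036 (decimal) → 15036 = 3×4096 + 5×512 + 2×64 + 7×8 + 4 → 0o35274 (octal)
0o35274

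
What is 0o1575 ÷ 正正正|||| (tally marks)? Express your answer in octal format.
Convert 0o1575 (octal) → 1×512 + 5×64 + 7×8 + 5 = 893 (decimal)
Convert 正正正|||| (tally marks) → 5 + 5 + 5 + 4 = 19 (decimal)
Compute 893 ÷ 19 = 47
Convert 47 (decimal) → 47 = 5×8 + 7 → 0o57 (octal)
0o57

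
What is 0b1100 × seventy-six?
Convert 0b1100 (binary) → 8 + 4 = 12 (decimal)
Convert seventy-six (English words) → 76 (decimal)
Compute 12 × 76 = 912
912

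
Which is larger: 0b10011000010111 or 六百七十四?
Convert 0b10011000010111 (binary) → 8192 + 1024 + 512 + 16 + 4 + 2 + 1 = 9751 (decimal)
Convert 六百七十四 (Chinese numeral) → 6×100 + 7×10 + 4 = 674 (decimal)
Compare 9751 vs 674: larger = 9751
9751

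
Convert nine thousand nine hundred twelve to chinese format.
Convert nine thousand nine hundred twelve (English words) → 9×1000 + 9×100 + 12 = 9912 (decimal)
Convert 9912 (decimal) → 9912 = 9×1000 + 9×100 + 1×10 + 2 → 九千九百一十二 (Chinese numeral)
九千九百一十二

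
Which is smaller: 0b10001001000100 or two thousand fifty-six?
Convert 0b10001001000100 (binary) → 8192 + 512 + 64 + 4 = 8772 (decimal)
Convert two thousand fifty-six (English words) → 2×1000 + 56 = 2056 (decimal)
Compare 8772 vs 2056: smaller = 2056
2056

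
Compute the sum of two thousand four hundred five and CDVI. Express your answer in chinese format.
Convert two thousand four hundred five (English words) → 2×1000 + 4×100 + 5 = 2405 (decimal)
Convert CDVI (Roman numeral) → 400 + 5 + 1 = 406 (decimal)
Compute 2405 + 406 = 2811
Convert 2811 (decimal) → 2811 = 2×1000 + 8×100 + 1×10 + 1 → 二千八百一十一 (Chinese numeral)
二千八百一十一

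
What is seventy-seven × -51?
Convert seventy-seven (English words) → 77 (decimal)
Compute 77 × -51 = -3927
-3927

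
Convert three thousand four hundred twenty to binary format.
Convert three thousand four hundred twenty (English words) → 3×1000 + 4×100 + 20 = 3420 (decimal)
Convert 3420 (decimal) → 3420 = 2048 + 1024 + 256 + 64 + 16 + 8 + 4 → 0b110101011100 (binary)
0b110101011100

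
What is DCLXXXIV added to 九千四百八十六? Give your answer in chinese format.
Convert DCLXXXIV (Roman numeral) → 500 + 100 + 50 + 10 + 10 + 10 + 4 = 684 (decimal)
Convert 九千四百八十六 (Chinese numeral) → 9×1000 + 4×100 + 8×10 + 6 = 9486 (decimal)
Compute 684 + 9486 = 10170
Convert 10170 (decimal) → 10170 = 1×10000 + 1×100 + 7×10 → 一万零一百七十 (Chinese numeral)
一万零一百七十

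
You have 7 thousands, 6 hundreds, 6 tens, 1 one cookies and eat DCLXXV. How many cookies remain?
Convert 7 thousands, 6 hundreds, 6 tens, 1 one (place-value notation) → 7×1000 + 6×100 + 6×10 + 1 = 7661 (decimal)
Convert DCLXXV (Roman numeral) → 500 + 100 + 50 + 10 + 10 + 5 = 675 (decimal)
Compute 7661 - 675 = 6986
6986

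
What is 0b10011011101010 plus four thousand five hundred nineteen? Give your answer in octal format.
Convert 0b10011011101010 (binary) → 8192 + 1024 + 512 + 128 + 64 + 32 + 8 + 2 = 9962 (decimal)
Convert four thousand five hundred nineteen (English words) → 4×1000 + 5×100 + 19 = 4519 (decimal)
Compute 9962 + 4519 = 14481
Convert 14481 (decimal) → 14481 = 3×4096 + 4×512 + 2×64 + 2×8 + 1 → 0o34221 (octal)
0o34221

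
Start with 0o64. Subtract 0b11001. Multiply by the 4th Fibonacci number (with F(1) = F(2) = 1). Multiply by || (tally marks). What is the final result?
Convert 0o64 (octal) → 6×8 + 4 = 52 (decimal)
Start: 52
Convert 0b11001 (binary) → 16 + 8 + 1 = 25 (decimal)
52 - 25 = 27
Convert the 4th Fibonacci number (with F(1) = F(2) = 1) (Fibonacci index) → 1, 1, 2, 3 → 3 (decimal)
27 × 3 = 81
Convert || (tally marks) → 2 (decimal)
81 × 2 = 162
162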